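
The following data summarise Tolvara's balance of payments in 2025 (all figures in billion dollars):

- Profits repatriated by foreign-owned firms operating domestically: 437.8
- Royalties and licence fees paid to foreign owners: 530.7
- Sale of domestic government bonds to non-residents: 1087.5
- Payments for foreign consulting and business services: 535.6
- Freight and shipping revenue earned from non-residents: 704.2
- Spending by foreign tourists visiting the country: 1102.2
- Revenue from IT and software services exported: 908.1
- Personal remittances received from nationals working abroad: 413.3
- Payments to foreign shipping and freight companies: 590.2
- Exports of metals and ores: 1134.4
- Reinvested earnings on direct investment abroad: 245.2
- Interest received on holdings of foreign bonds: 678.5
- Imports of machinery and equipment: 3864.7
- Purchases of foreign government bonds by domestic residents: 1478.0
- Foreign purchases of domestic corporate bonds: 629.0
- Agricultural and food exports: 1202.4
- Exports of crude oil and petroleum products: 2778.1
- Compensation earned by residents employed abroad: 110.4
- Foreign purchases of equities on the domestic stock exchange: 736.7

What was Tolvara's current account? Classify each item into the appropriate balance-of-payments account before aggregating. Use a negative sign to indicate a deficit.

Goods: 2778.1 + 1202.4 + 1134.4 - 3864.7 = 1250.2
Services: 704.2 - 535.6 + 908.1 - 530.7 + 1102.2 - 590.2 = 1058.0
Primary income: 245.2 - 437.8 + 678.5 + 110.4 = 596.3
Secondary income: 413.3
Current account = 1250.2 + 1058.0 + 596.3 + 413.3 = 3317.8
(Excluded from the current account — financial account: sale of domestic government bonds to non-residents 1087.5, purchases of foreign government bonds by domestic residents 1478.0, foreign purchases of domestic corporate bonds 629.0, foreign purchases of equities on the domestic stock exchange 736.7.)

3317.8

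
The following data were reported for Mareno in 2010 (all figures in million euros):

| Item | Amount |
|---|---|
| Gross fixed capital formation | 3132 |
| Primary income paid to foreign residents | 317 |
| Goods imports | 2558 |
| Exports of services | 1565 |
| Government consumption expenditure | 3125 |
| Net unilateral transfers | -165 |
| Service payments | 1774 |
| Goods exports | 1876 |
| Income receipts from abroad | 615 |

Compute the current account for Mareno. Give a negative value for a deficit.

Goods balance = 1876 - 2558 = -682
Services balance = 1565 - 1774 = -209
Trade balance (goods + services) = -682 + (-209) = -891
Net primary income = 615 - 317 = 298
Net secondary income = -165
Current account = -891 + 298 + (-165) = -758

-758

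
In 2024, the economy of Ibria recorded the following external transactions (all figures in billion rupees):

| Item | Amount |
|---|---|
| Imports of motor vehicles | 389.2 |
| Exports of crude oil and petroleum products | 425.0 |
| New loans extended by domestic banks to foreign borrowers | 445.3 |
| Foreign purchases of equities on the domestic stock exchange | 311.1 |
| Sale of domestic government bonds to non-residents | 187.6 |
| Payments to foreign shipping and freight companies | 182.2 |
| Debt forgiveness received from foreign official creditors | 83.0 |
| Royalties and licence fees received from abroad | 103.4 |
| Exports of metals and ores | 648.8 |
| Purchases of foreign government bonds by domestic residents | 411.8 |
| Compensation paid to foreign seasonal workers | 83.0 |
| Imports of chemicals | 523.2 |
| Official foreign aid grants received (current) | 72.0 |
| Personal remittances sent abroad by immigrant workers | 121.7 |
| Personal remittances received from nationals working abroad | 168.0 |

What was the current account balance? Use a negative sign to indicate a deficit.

Goods: 648.8 - 523.2 - 389.2 + 425.0 = 161.4
Services: 103.4 - 182.2 = -78.8
Primary income: -83.0
Secondary income: -121.7 + 72.0 + 168.0 = 118.3
Current account = 161.4 + (-78.8) + (-83.0) + 118.3 = 117.9
(Excluded from the current account — financial account: new loans extended by domestic banks to foreign borrowers 445.3, foreign purchases of equities on the domestic stock exchange 311.1, sale of domestic government bonds to non-residents 187.6, purchases of foreign government bonds by domestic residents 411.8; capital account: debt forgiveness received from foreign official creditors 83.0.)

117.9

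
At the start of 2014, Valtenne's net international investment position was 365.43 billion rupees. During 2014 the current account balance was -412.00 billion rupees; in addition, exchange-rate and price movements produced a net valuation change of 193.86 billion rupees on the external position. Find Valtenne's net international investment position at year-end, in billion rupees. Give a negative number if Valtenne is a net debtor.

147.29

Change in NIIP = current account + net valuation change = -412.00 + 193.86 = -218.14
End-of-year NIIP = 365.43 + (-218.14) = 147.29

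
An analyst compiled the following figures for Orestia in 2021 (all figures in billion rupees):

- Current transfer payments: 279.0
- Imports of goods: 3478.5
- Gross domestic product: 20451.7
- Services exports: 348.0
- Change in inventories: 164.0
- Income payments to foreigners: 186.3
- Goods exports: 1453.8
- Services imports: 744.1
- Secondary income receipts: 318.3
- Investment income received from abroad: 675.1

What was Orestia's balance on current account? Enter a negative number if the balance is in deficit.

Goods balance = 1453.8 - 3478.5 = -2024.7
Services balance = 348.0 - 744.1 = -396.1
Trade balance (goods + services) = -2024.7 + (-396.1) = -2420.8
Net primary income = 675.1 - 186.3 = 488.8
Net secondary income = 318.3 - 279.0 = 39.3
Current account = -2420.8 + 488.8 + 39.3 = -1892.7

-1892.7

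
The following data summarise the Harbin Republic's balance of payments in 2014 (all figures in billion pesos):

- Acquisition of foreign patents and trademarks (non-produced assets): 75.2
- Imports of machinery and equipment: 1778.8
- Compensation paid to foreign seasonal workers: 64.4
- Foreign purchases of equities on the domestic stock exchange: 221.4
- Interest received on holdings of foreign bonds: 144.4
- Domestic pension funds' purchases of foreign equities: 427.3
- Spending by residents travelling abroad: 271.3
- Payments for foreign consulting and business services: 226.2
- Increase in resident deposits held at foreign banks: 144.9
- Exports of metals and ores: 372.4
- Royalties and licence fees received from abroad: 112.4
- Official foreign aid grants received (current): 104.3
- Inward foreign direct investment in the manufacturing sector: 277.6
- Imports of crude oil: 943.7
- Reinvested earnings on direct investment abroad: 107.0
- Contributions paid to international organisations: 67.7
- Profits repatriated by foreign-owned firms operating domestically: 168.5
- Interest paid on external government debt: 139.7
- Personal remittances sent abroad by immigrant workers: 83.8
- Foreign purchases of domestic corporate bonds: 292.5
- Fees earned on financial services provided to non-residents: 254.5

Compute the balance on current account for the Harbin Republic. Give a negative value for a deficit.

Goods: -943.7 - 1778.8 + 372.4 = -2350.1
Services: -271.3 + 254.5 + 112.4 - 226.2 = -130.6
Primary income: -168.5 - 64.4 - 139.7 + 107.0 + 144.4 = -121.2
Secondary income: 104.3 - 83.8 - 67.7 = -47.2
Current account = (-2350.1) + (-130.6) + (-121.2) + (-47.2) = -2649.1
(Excluded from the current account — capital account: acquisition of foreign patents and trademarks (non-produced assets) 75.2; financial account: foreign purchases of equities on the domestic stock exchange 221.4, domestic pension funds' purchases of foreign equities 427.3, increase in resident deposits held at foreign banks 144.9, inward foreign direct investment in the manufacturing sector 277.6, foreign purchases of domestic corporate bonds 292.5.)

-2649.1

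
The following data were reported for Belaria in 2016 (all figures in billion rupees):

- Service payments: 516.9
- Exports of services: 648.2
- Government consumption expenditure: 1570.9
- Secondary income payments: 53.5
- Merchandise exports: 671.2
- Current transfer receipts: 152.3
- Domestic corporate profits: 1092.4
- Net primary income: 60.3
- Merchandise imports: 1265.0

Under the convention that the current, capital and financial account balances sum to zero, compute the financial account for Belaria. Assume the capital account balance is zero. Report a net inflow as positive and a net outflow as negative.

303.4

Goods balance = 671.2 - 1265.0 = -593.8
Services balance = 648.2 - 516.9 = 131.3
Trade balance (goods + services) = -593.8 + 131.3 = -462.5
Net primary income = 60.3
Net secondary income = 152.3 - 53.5 = 98.8
Current account = -462.5 + 60.3 + 98.8 = -303.4
Financial account = -(-303.4) = 303.4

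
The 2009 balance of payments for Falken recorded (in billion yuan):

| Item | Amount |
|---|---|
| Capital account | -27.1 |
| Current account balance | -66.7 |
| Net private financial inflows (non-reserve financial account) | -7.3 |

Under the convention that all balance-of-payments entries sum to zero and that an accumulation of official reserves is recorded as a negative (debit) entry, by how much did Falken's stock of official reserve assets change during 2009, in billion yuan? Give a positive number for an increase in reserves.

Official reserve transactions balance = -((-66.7) + (-27.1) + (-7.3)) = 101.1
An accumulation of reserves is recorded as a debit (negative entry), so the change in the stock of reserves is the negative of that balance.
Change in official reserves = -(101.1) = -101.1

-101.1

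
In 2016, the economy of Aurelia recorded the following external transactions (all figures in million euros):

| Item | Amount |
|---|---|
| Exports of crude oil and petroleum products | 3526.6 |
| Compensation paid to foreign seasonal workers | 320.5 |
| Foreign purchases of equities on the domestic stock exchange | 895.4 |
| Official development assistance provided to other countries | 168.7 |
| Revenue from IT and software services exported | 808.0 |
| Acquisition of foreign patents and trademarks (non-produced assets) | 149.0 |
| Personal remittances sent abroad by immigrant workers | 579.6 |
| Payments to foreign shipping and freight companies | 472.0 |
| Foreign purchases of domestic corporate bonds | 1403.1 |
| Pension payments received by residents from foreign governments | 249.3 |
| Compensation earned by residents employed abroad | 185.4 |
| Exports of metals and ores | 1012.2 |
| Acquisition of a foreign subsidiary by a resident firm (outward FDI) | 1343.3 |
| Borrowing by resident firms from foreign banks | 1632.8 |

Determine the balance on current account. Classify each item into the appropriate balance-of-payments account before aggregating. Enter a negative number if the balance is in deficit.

4240.7

Goods: 1012.2 + 3526.6 = 4538.8
Services: -472.0 + 808.0 = 336.0
Primary income: -320.5 + 185.4 = -135.1
Secondary income: 249.3 - 579.6 - 168.7 = -499.0
Current account = 4538.8 + 336.0 + (-135.1) + (-499.0) = 4240.7
(Excluded from the current account — financial account: foreign purchases of equities on the domestic stock exchange 895.4, foreign purchases of domestic corporate bonds 1403.1, acquisition of a foreign subsidiary by a resident firm (outward FDI) 1343.3, borrowing by resident firms from foreign banks 1632.8; capital account: acquisition of foreign patents and trademarks (non-produced assets) 149.0.)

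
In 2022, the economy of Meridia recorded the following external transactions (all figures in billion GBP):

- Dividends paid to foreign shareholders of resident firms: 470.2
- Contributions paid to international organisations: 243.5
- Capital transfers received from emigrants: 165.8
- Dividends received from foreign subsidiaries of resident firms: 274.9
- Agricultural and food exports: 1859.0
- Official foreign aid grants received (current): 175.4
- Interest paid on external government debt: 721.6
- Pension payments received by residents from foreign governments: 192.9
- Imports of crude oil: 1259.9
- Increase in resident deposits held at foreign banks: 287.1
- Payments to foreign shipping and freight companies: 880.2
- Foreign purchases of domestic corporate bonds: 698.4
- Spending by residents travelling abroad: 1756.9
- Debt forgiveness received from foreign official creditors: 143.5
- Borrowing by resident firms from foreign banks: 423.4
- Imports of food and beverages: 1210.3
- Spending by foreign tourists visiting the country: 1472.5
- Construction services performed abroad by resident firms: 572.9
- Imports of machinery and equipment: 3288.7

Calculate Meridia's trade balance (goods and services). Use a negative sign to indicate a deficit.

-4491.6

Goods: -3288.7 - 1259.9 + 1859.0 - 1210.3 = -3899.9
Services: 1472.5 - 1756.9 - 880.2 + 572.9 = -591.7
Trade balance = -3899.9 + (-591.7) = -4491.6
(Excluded from the trade balance — primary income: dividends paid to foreign shareholders of resident firms 470.2, dividends received from foreign subsidiaries of resident firms 274.9, interest paid on external government debt 721.6; secondary income: contributions paid to international organisations 243.5, official foreign aid grants received (current) 175.4, pension payments received by residents from foreign governments 192.9; capital account: capital transfers received from emigrants 165.8, debt forgiveness received from foreign official creditors 143.5; financial account: increase in resident deposits held at foreign banks 287.1, foreign purchases of domestic corporate bonds 698.4, borrowing by resident firms from foreign banks 423.4.)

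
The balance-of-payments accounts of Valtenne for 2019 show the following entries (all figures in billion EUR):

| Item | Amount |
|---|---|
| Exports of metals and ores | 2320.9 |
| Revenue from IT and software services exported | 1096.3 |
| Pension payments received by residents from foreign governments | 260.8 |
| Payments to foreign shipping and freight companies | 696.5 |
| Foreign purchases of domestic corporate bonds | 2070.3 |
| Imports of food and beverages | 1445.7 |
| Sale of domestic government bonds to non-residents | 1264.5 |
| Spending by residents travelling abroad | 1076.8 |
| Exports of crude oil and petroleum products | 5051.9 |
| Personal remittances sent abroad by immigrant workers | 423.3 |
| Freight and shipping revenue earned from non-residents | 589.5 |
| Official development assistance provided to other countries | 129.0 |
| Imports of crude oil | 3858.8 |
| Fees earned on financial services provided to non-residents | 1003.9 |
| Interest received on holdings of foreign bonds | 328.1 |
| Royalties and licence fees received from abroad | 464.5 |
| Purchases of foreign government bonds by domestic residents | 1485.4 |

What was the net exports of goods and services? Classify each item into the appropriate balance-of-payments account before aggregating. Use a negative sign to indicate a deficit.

3449.2

Goods: 5051.9 + 2320.9 - 1445.7 - 3858.8 = 2068.3
Services: -696.5 + 464.5 + 1003.9 + 1096.3 + 589.5 - 1076.8 = 1380.9
Trade balance = 2068.3 + 1380.9 = 3449.2
(Excluded from the trade balance — secondary income: pension payments received by residents from foreign governments 260.8, personal remittances sent abroad by immigrant workers 423.3, official development assistance provided to other countries 129.0; financial account: foreign purchases of domestic corporate bonds 2070.3, sale of domestic government bonds to non-residents 1264.5, purchases of foreign government bonds by domestic residents 1485.4; primary income: interest received on holdings of foreign bonds 328.1.)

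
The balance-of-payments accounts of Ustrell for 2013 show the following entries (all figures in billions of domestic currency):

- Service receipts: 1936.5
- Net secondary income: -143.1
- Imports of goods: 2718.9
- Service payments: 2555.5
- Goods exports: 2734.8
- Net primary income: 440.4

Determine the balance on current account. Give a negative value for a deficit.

-305.8

Goods balance = 2734.8 - 2718.9 = 15.9
Services balance = 1936.5 - 2555.5 = -619.0
Trade balance (goods + services) = 15.9 + (-619.0) = -603.1
Net primary income = 440.4
Net secondary income = -143.1
Current account = -603.1 + 440.4 + (-143.1) = -305.8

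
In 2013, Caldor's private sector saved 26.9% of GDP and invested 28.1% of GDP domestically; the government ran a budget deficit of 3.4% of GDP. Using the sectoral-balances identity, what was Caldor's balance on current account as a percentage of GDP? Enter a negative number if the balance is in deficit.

By the sectoral-balances identity, CA = (S_private - I) + (T - G).
Private balance = 26.9 - 28.1 = -1.2
Government balance (T - G) = -3.4
CA = -1.2 + (-3.4) = -4.6

-4.6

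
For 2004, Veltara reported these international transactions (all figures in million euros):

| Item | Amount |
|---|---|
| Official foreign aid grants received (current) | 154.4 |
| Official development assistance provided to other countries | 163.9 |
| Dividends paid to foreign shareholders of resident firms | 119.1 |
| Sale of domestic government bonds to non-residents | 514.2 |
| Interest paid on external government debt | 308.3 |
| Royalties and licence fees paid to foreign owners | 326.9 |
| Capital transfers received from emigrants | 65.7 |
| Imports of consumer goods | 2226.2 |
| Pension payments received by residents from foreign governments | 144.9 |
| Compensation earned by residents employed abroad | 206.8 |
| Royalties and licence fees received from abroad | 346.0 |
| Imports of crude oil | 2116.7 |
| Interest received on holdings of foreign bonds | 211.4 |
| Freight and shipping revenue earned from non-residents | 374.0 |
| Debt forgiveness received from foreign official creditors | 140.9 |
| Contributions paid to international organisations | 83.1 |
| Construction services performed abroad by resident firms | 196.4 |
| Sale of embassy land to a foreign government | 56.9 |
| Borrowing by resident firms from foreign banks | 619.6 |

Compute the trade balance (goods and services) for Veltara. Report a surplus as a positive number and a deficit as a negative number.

-3753.4

Goods: -2116.7 - 2226.2 = -4342.9
Services: -326.9 + 346.0 + 374.0 + 196.4 = 589.5
Trade balance = -4342.9 + 589.5 = -3753.4
(Excluded from the trade balance — secondary income: official foreign aid grants received (current) 154.4, official development assistance provided to other countries 163.9, pension payments received by residents from foreign governments 144.9, contributions paid to international organisations 83.1; primary income: dividends paid to foreign shareholders of resident firms 119.1, interest paid on external government debt 308.3, compensation earned by residents employed abroad 206.8, interest received on holdings of foreign bonds 211.4; financial account: sale of domestic government bonds to non-residents 514.2, borrowing by resident firms from foreign banks 619.6; capital account: capital transfers received from emigrants 65.7, debt forgiveness received from foreign official creditors 140.9, sale of embassy land to a foreign government 56.9.)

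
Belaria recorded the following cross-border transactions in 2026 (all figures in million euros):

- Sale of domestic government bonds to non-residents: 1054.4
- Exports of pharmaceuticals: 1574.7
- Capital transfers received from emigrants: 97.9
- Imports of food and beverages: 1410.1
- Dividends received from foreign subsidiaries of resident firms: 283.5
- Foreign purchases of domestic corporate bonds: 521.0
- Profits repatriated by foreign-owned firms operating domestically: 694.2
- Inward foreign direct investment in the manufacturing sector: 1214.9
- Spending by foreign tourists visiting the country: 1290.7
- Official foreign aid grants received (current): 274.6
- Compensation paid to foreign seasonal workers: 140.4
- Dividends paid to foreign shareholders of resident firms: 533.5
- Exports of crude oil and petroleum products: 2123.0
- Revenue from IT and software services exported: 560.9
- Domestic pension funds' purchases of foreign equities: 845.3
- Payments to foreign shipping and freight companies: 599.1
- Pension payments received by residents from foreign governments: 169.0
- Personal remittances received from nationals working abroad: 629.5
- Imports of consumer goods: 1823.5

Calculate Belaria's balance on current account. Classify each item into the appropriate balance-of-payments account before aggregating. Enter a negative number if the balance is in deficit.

1705.1

Goods: -1410.1 - 1823.5 + 2123.0 + 1574.7 = 464.1
Services: 1290.7 + 560.9 - 599.1 = 1252.5
Primary income: -694.2 - 140.4 + 283.5 - 533.5 = -1084.6
Secondary income: 274.6 + 169.0 + 629.5 = 1073.1
Current account = 464.1 + 1252.5 + (-1084.6) + 1073.1 = 1705.1
(Excluded from the current account — financial account: sale of domestic government bonds to non-residents 1054.4, foreign purchases of domestic corporate bonds 521.0, inward foreign direct investment in the manufacturing sector 1214.9, domestic pension funds' purchases of foreign equities 845.3; capital account: capital transfers received from emigrants 97.9.)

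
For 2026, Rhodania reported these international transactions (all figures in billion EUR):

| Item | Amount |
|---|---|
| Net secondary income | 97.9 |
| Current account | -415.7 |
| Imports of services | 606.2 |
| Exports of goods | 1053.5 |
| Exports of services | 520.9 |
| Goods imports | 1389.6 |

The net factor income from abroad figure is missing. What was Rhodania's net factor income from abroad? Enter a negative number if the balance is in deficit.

-92.2

Current account = goods balance + services balance + net primary income + net secondary income
Sum of the known components = -323.5
Net factor income from abroad = CA - (known components) = -415.7 - (-323.5) = -92.2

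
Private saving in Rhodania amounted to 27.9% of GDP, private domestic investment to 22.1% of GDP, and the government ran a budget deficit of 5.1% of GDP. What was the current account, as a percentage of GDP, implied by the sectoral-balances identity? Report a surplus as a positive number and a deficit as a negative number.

0.7

By the sectoral-balances identity, CA = (S_private - I) + (T - G).
Private balance = 27.9 - 22.1 = 5.8
Government balance (T - G) = -5.1
CA = 5.8 + (-5.1) = 0.7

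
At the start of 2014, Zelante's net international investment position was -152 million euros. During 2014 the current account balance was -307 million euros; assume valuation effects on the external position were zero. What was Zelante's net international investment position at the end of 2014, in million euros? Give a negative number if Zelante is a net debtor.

With no valuation effects, change in NIIP = current account = -307
End-of-year NIIP = -152 + (-307) = -459

-459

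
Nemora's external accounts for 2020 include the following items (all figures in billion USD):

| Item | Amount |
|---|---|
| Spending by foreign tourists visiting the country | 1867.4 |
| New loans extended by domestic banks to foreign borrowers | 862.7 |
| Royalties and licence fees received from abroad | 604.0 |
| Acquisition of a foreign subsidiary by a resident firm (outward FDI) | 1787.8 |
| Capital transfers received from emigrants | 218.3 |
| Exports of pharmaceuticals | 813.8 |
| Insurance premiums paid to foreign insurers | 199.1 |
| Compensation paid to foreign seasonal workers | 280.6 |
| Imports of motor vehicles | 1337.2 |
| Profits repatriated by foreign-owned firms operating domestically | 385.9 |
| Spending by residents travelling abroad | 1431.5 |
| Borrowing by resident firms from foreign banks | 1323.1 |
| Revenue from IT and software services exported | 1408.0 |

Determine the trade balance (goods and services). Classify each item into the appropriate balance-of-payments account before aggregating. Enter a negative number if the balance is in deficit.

Goods: -1337.2 + 813.8 = -523.4
Services: 1408.0 - 199.1 - 1431.5 + 1867.4 + 604.0 = 2248.8
Trade balance = -523.4 + 2248.8 = 1725.4
(Excluded from the trade balance — financial account: new loans extended by domestic banks to foreign borrowers 862.7, acquisition of a foreign subsidiary by a resident firm (outward FDI) 1787.8, borrowing by resident firms from foreign banks 1323.1; capital account: capital transfers received from emigrants 218.3; primary income: compensation paid to foreign seasonal workers 280.6, profits repatriated by foreign-owned firms operating domestically 385.9.)

1725.4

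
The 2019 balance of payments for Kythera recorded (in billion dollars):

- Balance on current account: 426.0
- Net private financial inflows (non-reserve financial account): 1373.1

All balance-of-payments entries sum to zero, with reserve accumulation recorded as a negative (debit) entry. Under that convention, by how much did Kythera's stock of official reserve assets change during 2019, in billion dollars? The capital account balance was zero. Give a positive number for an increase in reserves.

1799.1

Official reserve transactions balance = -(426.0 + 1373.1) = -1799.1
An accumulation of reserves is recorded as a debit (negative entry), so the change in the stock of reserves is the negative of that balance.
Change in official reserves = -(-1799.1) = 1799.1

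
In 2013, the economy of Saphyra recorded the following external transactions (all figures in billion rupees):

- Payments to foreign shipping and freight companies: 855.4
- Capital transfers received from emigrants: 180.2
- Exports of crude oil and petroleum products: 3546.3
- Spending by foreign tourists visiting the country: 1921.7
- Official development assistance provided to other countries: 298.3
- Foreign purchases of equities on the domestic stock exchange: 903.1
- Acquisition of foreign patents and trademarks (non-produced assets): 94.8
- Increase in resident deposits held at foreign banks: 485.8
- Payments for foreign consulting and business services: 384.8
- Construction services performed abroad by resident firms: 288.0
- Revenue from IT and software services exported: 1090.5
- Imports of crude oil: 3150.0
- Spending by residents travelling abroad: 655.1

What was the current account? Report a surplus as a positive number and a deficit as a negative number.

Goods: -3150.0 + 3546.3 = 396.3
Services: -855.4 + 1921.7 - 384.8 + 1090.5 - 655.1 + 288.0 = 1404.9
Secondary income: -298.3
Current account = 396.3 + 1404.9 + (-298.3) = 1502.9
(Excluded from the current account — capital account: capital transfers received from emigrants 180.2, acquisition of foreign patents and trademarks (non-produced assets) 94.8; financial account: foreign purchases of equities on the domestic stock exchange 903.1, increase in resident deposits held at foreign banks 485.8.)

1502.9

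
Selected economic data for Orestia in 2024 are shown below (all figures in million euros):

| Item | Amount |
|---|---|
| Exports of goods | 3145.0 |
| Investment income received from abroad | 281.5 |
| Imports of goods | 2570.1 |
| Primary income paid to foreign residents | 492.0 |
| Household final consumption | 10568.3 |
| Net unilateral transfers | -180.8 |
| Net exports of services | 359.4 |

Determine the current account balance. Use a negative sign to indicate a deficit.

543.0

Goods balance = 3145.0 - 2570.1 = 574.9
Services balance = 359.4
Trade balance (goods + services) = 574.9 + 359.4 = 934.3
Net primary income = 281.5 - 492.0 = -210.5
Net secondary income = -180.8
Current account = 934.3 + (-210.5) + (-180.8) = 543.0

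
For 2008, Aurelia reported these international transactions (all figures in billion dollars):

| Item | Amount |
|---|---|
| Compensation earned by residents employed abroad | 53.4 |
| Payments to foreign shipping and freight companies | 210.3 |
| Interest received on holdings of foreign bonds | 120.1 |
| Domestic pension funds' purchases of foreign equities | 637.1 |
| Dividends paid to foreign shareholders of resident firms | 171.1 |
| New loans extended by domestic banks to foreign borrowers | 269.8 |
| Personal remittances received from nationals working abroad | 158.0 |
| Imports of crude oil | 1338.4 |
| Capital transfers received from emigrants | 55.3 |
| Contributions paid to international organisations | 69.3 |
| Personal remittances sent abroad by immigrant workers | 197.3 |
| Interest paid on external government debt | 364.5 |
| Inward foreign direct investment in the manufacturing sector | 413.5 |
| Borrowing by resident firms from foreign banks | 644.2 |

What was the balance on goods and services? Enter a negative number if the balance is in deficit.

Goods: -1338.4
Services: -210.3
Trade balance = -1338.4 + (-210.3) = -1548.7
(Excluded from the trade balance — primary income: compensation earned by residents employed abroad 53.4, interest received on holdings of foreign bonds 120.1, dividends paid to foreign shareholders of resident firms 171.1, interest paid on external government debt 364.5; financial account: domestic pension funds' purchases of foreign equities 637.1, new loans extended by domestic banks to foreign borrowers 269.8, inward foreign direct investment in the manufacturing sector 413.5, borrowing by resident firms from foreign banks 644.2; secondary income: personal remittances received from nationals working abroad 158.0, contributions paid to international organisations 69.3, personal remittances sent abroad by immigrant workers 197.3; capital account: capital transfers received from emigrants 55.3.)

-1548.7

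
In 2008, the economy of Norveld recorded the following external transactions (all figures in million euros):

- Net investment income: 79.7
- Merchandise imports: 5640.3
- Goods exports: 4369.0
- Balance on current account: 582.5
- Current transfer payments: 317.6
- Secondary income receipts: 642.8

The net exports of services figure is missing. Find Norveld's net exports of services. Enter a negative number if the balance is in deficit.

1448.9

Current account = goods balance + services balance + net primary income + net secondary income
Sum of the known components = -866.4
Net exports of services = CA - (known components) = 582.5 - (-866.4) = 1448.9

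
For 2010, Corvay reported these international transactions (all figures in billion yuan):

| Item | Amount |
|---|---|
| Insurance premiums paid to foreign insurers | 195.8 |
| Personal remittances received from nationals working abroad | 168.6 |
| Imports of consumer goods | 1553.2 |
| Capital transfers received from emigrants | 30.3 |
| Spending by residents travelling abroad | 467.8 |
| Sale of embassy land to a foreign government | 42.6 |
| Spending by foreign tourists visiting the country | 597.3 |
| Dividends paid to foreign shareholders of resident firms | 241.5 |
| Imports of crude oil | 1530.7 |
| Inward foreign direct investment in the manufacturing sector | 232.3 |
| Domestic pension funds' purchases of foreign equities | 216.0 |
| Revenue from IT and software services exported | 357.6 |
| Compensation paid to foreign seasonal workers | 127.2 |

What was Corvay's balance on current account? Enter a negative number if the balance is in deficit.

-2992.7

Goods: -1530.7 - 1553.2 = -3083.9
Services: -467.8 + 357.6 + 597.3 - 195.8 = 291.3
Primary income: -241.5 - 127.2 = -368.7
Secondary income: 168.6
Current account = (-3083.9) + 291.3 + (-368.7) + 168.6 = -2992.7
(Excluded from the current account — capital account: capital transfers received from emigrants 30.3, sale of embassy land to a foreign government 42.6; financial account: inward foreign direct investment in the manufacturing sector 232.3, domestic pension funds' purchases of foreign equities 216.0.)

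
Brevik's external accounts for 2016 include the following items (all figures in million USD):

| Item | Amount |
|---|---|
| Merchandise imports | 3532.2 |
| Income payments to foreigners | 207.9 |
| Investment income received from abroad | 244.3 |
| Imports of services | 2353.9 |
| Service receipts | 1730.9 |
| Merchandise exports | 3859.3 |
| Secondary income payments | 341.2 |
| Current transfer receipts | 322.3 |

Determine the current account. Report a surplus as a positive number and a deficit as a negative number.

Goods balance = 3859.3 - 3532.2 = 327.1
Services balance = 1730.9 - 2353.9 = -623.0
Trade balance (goods + services) = 327.1 + (-623.0) = -295.9
Net primary income = 244.3 - 207.9 = 36.4
Net secondary income = 322.3 - 341.2 = -18.9
Current account = -295.9 + 36.4 + (-18.9) = -278.4

-278.4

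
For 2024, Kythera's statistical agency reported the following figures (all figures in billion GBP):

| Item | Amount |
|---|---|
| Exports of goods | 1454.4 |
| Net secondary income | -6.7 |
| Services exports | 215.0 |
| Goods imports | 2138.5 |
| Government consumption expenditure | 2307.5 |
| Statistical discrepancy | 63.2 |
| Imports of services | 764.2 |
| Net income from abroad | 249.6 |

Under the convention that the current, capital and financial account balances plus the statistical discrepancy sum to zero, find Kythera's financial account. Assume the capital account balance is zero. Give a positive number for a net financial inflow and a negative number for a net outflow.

927.2

Goods balance = 1454.4 - 2138.5 = -684.1
Services balance = 215.0 - 764.2 = -549.2
Trade balance (goods + services) = -684.1 + (-549.2) = -1233.3
Net primary income = 249.6
Net secondary income = -6.7
Current account = -1233.3 + 249.6 + (-6.7) = -990.4
Financial account = -(-990.4 + 63.2) = 927.2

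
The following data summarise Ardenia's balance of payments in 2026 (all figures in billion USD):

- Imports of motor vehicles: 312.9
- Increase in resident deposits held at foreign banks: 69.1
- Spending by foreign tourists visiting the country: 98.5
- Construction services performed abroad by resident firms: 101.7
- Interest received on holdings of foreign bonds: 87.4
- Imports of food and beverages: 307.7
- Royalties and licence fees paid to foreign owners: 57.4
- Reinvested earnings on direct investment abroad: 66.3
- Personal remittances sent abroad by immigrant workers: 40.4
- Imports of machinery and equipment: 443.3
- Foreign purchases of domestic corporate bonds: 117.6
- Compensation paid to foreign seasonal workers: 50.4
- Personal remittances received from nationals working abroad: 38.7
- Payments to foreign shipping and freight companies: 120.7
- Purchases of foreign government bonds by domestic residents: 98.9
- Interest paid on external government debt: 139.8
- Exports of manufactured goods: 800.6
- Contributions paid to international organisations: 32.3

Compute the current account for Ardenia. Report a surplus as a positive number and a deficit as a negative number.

Goods: -443.3 - 312.9 + 800.6 - 307.7 = -263.3
Services: 101.7 - 57.4 - 120.7 + 98.5 = 22.1
Primary income: 87.4 + 66.3 - 50.4 - 139.8 = -36.5
Secondary income: -32.3 + 38.7 - 40.4 = -34.0
Current account = (-263.3) + 22.1 + (-36.5) + (-34.0) = -311.7
(Excluded from the current account — financial account: increase in resident deposits held at foreign banks 69.1, foreign purchases of domestic corporate bonds 117.6, purchases of foreign government bonds by domestic residents 98.9.)

-311.7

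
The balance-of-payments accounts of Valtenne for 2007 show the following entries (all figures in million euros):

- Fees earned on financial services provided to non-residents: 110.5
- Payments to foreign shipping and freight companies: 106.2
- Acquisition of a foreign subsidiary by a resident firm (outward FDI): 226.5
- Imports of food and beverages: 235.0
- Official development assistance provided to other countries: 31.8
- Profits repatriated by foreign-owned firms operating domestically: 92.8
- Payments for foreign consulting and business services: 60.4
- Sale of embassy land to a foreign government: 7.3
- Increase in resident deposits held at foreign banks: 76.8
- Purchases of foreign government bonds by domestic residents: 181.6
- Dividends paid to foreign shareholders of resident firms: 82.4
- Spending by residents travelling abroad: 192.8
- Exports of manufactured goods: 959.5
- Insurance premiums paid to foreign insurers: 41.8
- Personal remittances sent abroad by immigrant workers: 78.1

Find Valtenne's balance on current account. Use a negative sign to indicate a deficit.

148.7

Goods: -235.0 + 959.5 = 724.5
Services: -106.2 - 60.4 + 110.5 - 41.8 - 192.8 = -290.7
Primary income: -82.4 - 92.8 = -175.2
Secondary income: -31.8 - 78.1 = -109.9
Current account = 724.5 + (-290.7) + (-175.2) + (-109.9) = 148.7
(Excluded from the current account — financial account: acquisition of a foreign subsidiary by a resident firm (outward FDI) 226.5, increase in resident deposits held at foreign banks 76.8, purchases of foreign government bonds by domestic residents 181.6; capital account: sale of embassy land to a foreign government 7.3.)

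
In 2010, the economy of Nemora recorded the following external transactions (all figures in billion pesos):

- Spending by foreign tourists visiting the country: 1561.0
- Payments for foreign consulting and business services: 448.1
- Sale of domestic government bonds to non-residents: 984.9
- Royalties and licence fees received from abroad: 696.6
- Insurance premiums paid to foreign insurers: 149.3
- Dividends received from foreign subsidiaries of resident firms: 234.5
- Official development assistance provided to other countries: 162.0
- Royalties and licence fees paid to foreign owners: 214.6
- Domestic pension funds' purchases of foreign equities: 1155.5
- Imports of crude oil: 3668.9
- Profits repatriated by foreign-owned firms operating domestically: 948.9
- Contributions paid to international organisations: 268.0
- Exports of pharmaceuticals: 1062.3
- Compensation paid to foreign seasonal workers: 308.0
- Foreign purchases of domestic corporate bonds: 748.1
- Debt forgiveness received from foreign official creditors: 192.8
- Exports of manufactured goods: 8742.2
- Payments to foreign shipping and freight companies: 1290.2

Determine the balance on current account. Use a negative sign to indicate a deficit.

Goods: 1062.3 + 8742.2 - 3668.9 = 6135.6
Services: -214.6 - 1290.2 - 149.3 + 696.6 - 448.1 + 1561.0 = 155.4
Primary income: 234.5 - 308.0 - 948.9 = -1022.4
Secondary income: -162.0 - 268.0 = -430.0
Current account = 6135.6 + 155.4 + (-1022.4) + (-430.0) = 4838.6
(Excluded from the current account — financial account: sale of domestic government bonds to non-residents 984.9, domestic pension funds' purchases of foreign equities 1155.5, foreign purchases of domestic corporate bonds 748.1; capital account: debt forgiveness received from foreign official creditors 192.8.)

4838.6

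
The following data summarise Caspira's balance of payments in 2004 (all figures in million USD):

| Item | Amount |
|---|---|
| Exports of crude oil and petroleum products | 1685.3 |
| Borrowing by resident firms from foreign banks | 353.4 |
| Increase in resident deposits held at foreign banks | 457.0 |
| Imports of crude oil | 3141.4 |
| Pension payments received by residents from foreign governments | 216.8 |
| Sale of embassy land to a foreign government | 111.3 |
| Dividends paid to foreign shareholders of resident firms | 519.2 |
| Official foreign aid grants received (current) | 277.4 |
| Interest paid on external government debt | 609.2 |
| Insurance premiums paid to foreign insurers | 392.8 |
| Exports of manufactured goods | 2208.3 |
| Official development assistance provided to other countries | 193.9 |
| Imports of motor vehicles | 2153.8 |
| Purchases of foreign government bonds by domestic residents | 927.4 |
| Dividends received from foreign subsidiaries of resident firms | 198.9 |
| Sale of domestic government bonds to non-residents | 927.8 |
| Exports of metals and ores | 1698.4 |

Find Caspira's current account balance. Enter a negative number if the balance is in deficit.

-725.2

Goods: -2153.8 + 2208.3 - 3141.4 + 1698.4 + 1685.3 = 296.8
Services: -392.8
Primary income: -609.2 - 519.2 + 198.9 = -929.5
Secondary income: -193.9 + 277.4 + 216.8 = 300.3
Current account = 296.8 + (-392.8) + (-929.5) + 300.3 = -725.2
(Excluded from the current account — financial account: borrowing by resident firms from foreign banks 353.4, increase in resident deposits held at foreign banks 457.0, purchases of foreign government bonds by domestic residents 927.4, sale of domestic government bonds to non-residents 927.8; capital account: sale of embassy land to a foreign government 111.3.)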